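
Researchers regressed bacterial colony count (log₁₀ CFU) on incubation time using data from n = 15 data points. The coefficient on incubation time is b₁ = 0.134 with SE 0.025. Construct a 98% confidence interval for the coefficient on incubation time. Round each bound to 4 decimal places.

df = n − 2 = 15 − 2 = 13.
t* = t_{0.01, 13} = 2.650309.
Margin = t* × SE = 2.650309 × 0.025 = 0.066258.
CI: 0.134 ± 0.066258 → (0.0677, 0.2003).
With 98% confidence, each one-unit increase in incubation time is associated with a change of between 0.0677 and 0.2003 log₁₀ CFU in bacterial colony count.

(0.0677, 0.2003)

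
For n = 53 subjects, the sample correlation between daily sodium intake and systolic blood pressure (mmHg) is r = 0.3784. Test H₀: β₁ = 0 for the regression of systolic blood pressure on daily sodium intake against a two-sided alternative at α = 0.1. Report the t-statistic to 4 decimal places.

t = 2.9194

t = r·√(n − 2)/√(1 − r²) = 0.3784·√51/√0.856813 = 2.9194.
df = n − 2 = 51.
Two-sided p ≈ 0.0052, which is < 0.1, so reject H₀.
There is evidence of a linear association between daily sodium intake and systolic blood pressure.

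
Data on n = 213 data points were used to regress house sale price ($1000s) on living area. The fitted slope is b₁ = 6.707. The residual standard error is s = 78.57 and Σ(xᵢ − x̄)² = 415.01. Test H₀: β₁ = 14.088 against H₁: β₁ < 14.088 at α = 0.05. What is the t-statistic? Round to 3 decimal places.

SE(b₁) = s/√Sₓₓ = 78.57/√415.01 = 3.8568.
t = (6.707 − 14.088) / 3.8568 = -1.914.
df = n − 2 = 211.
One-sided p ≈ 0.0285, which is < 0.05, so reject H₀.
There is evidence that the true slope on living area is below 14.088 $1000s per unit.

t = -1.914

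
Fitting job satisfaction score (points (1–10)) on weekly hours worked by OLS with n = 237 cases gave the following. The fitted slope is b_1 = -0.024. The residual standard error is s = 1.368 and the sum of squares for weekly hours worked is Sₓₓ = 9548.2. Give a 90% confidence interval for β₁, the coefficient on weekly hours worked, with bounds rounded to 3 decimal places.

SE(b_1) = s/√Sₓₓ = 1.368/√9548.2 = 0.0139999.
df = n − 2 = 235.
t* = t_{0.05, 235} = 1.651364.
Margin = t* × SE = 1.651364 × 0.0139999 = 0.02312.
CI: -0.024 ± 0.02312 → (-0.047, -0.001).
With 90% confidence, each one-unit increase in weekly hours worked is associated with a change of between -0.047 and -0.001 points (1–10) in job satisfaction score.

(-0.047, -0.001)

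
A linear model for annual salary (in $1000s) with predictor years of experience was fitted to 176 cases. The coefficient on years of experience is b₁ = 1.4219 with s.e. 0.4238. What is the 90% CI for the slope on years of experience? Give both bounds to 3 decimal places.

(0.721, 2.123)

df = n − 2 = 176 − 2 = 174.
t* = t_{0.05, 174} = 1.653658.
Margin = t* × SE = 1.653658 × 0.4238 = 0.70082.
CI: 1.4219 ± 0.70082 → (0.721, 2.123).
With 90% confidence, each one-unit increase in years of experience is associated with a change of between 0.721 and 2.123 $1000s in annual salary.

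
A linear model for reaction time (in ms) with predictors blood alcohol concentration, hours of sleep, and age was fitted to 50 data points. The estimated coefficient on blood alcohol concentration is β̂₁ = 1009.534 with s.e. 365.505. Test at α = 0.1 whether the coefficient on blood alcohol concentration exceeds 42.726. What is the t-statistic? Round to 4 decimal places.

H₀: β₁ = 42.726 vs H₁: β₁ > 42.726.
t = (β̂₁ − β₁⁰)/SE = (1009.534 − 42.726) / 365.505 = 2.6451.
df = n − k − 1 = 50 − 3 − 1 = 46.
One-sided p ≈ 0.0056, which is < 0.1, so reject H₀.
There is evidence that the true slope on blood alcohol concentration exceeds 42.726 ms per unit, holding the other predictors fixed.

t = 2.6451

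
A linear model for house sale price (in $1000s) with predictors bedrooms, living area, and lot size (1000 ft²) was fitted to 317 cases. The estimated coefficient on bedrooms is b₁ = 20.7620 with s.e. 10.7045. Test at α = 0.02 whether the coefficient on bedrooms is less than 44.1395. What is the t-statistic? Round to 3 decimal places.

t = -2.184

H₀: β₁ = 44.1395 vs H₁: β₁ < 44.1395.
t = (b₁ − β₁⁰)/SE = (20.7620 − 44.1395) / 10.7045 = -2.184.
df = n − k − 1 = 317 − 3 − 1 = 313.
One-sided p ≈ 0.0149, which is < 0.02, so reject H₀.
There is evidence that the true slope on bedrooms is below 44.1395 $1000s per unit, holding the other predictors fixed.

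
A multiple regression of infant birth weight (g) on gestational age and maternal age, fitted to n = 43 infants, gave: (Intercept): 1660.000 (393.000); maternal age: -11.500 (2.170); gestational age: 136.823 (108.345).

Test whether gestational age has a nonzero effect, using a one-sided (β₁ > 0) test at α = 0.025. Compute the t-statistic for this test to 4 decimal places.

t = 1.2628

Read off: b = 136.823, SE = 108.345 for gestational age.
H₀: β₁ = 0 vs H₁: β₁ > 0.
t = 136.823 / 108.345 = 1.2628.
df = n − k − 1 = 43 − 2 − 1 = 40.
One-sided p ≈ 0.1070, which is ≥ 0.025, so fail to reject H₀.
The data do not give significant evidence that the true slope on gestational age is positive, holding the other predictors fixed.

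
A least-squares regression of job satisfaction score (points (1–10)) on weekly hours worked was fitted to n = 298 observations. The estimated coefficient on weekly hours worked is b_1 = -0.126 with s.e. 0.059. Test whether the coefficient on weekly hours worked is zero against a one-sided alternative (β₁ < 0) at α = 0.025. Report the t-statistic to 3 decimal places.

t = -2.136

H₀: β₁ = 0 vs H₁: β₁ < 0.
t = (b_1 − β₁⁰)/SE = -0.126 / 0.059 = -2.136.
df = n − 2 = 298 − 2 = 296.
One-sided p ≈ 0.0168, which is < 0.025, so reject H₀.
There is evidence that the true slope on weekly hours worked is negative.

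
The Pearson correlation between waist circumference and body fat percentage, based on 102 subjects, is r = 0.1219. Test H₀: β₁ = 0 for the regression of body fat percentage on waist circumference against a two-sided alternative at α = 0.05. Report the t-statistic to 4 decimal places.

t = r·√(n − 2)/√(1 − r²) = 0.1219·√100/√0.98514 = 1.2282.
df = n − 2 = 100.
Two-sided p ≈ 0.2223, which is ≥ 0.05, so fail to reject H₀.
The data do not give significant evidence of a linear association between waist circumference and body fat percentage.

t = 1.2282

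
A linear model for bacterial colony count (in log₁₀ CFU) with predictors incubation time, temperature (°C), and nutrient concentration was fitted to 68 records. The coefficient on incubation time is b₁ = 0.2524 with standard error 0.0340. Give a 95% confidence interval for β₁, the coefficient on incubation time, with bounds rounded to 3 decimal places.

(0.184, 0.320)

df = n − k − 1 = 68 − 3 − 1 = 64.
t* = t_{0.025, 64} = 1.99773.
Margin = t* × SE = 1.99773 × 0.0340 = 0.06792.
CI: 0.2524 ± 0.06792 → (0.184, 0.320).
With 95% confidence, each one-unit increase in incubation time is associated with a change of between 0.184 and 0.320 log₁₀ CFU in bacterial colony count, holding the other predictors fixed.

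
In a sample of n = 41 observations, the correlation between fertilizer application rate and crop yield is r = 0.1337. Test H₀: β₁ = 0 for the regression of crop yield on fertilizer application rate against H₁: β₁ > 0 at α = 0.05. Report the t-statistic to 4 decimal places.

t = 0.8425

t = r·√(n − 2)/√(1 − r²) = 0.1337·√39/√0.982124 = 0.8425.
df = n − 2 = 39.
One-sided p ≈ 0.2023, which is ≥ 0.05, so fail to reject H₀.
The data do not give significant evidence of a linear association between fertilizer application rate and crop yield.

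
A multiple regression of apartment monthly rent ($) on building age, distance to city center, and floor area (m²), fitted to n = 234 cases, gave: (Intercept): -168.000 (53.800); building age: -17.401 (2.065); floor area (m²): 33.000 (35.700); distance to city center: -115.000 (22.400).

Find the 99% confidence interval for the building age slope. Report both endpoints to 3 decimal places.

(-22.765, -12.037)

Read off: b = -17.401, SE = 2.065 for building age.
df = n − k − 1 = 234 − 3 − 1 = 230.
t* = t_{0.005, 230} = 2.597374.
Margin = t* × SE = 2.597374 × 2.065 = 5.36358.
CI: -17.401 ± 5.36358 → (-22.765, -12.037).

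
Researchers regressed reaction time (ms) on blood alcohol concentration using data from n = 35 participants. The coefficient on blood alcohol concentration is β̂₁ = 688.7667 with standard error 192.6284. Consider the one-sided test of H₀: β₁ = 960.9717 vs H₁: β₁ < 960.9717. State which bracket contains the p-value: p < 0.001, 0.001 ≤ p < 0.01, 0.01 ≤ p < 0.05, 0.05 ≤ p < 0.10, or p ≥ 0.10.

t = (688.7667 − 960.9717) / 192.6284 = -1.413.
df = n − 2 = 35 − 2 = 33.
One-sided p = P(T_{33} < t) ≈ 0.0835.
So 0.05 ≤ p < 0.10.

0.05 ≤ p < 0.10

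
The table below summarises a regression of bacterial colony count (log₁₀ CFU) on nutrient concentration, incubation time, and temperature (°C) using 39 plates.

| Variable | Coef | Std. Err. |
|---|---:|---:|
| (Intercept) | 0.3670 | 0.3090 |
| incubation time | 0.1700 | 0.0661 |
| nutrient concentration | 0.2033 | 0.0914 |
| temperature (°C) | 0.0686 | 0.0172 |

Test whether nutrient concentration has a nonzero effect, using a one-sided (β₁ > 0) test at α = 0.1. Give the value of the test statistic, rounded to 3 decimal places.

Read off: b = 0.2033, SE = 0.0914 for nutrient concentration.
H₀: β₁ = 0 vs H₁: β₁ > 0.
t = 0.2033 / 0.0914 = 2.224.
df = n − k − 1 = 39 − 3 − 1 = 35.
One-sided p ≈ 0.0163, which is < 0.1, so reject H₀.
There is evidence that the true slope on nutrient concentration is positive, holding the other predictors fixed.

t = 2.224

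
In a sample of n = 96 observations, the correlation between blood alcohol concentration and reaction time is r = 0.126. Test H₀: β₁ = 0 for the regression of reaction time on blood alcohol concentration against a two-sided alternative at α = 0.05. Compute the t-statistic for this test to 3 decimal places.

t = 1.231

t = r·√(n − 2)/√(1 − r²) = 0.126·√94/√0.984124 = 1.231.
df = n − 2 = 94.
Two-sided p ≈ 0.2212, which is ≥ 0.05, so fail to reject H₀.
The data do not give significant evidence of a linear association between blood alcohol concentration and reaction time.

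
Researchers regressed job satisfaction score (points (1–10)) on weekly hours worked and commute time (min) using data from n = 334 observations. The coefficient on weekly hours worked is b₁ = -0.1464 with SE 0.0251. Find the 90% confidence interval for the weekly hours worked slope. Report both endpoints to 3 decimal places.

(-0.188, -0.105)

df = n − k − 1 = 334 − 2 − 1 = 331.
t* = t_{0.05, 331} = 1.64947.
Margin = t* × SE = 1.64947 × 0.0251 = 0.04140.
CI: -0.1464 ± 0.04140 → (-0.188, -0.105).
With 90% confidence, each one-unit increase in weekly hours worked is associated with a change of between -0.188 and -0.105 points (1–10) in job satisfaction score, holding the other predictors fixed.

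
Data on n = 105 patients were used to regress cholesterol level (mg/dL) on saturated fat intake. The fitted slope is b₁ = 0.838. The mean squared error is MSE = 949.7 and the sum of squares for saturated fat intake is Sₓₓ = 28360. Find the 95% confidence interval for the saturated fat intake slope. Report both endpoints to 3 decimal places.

(0.475, 1.201)

SE(b₁) = √(MSE/Sₓₓ) = √(949.7/28360) = 0.182995.
df = n − 2 = 103.
t* = t_{0.025, 103} = 1.983264.
Margin = t* × SE = 1.983264 × 0.182995 = 0.36293.
CI: 0.838 ± 0.36293 → (0.475, 1.201).
With 95% confidence, each one-unit increase in saturated fat intake is associated with a change of between 0.475 and 1.201 mg/dL in cholesterol level.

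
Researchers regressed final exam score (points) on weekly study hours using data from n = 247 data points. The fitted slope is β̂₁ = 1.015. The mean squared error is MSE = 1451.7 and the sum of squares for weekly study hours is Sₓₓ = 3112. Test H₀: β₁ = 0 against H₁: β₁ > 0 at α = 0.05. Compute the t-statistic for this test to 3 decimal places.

t = 1.486

SE(β̂₁) = √(MSE/Sₓₓ) = √(1451.7/3112) = 0.682997.
t = 1.015 / 0.682997 = 1.486.
df = n − 2 = 245.
One-sided p ≈ 0.0693, which is ≥ 0.05, so fail to reject H₀.
The data do not give significant evidence that the true slope on weekly study hours is positive.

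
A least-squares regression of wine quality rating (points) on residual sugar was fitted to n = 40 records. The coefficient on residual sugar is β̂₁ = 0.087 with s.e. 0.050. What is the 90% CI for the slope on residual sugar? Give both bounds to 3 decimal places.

(0.003, 0.171)

df = n − 2 = 40 − 2 = 38.
t* = t_{0.05, 38} = 1.685954.
Margin = t* × SE = 1.685954 × 0.050 = 0.08430.
CI: 0.087 ± 0.08430 → (0.003, 0.171).
With 90% confidence, each one-unit increase in residual sugar is associated with a change of between 0.003 and 0.171 points in wine quality rating.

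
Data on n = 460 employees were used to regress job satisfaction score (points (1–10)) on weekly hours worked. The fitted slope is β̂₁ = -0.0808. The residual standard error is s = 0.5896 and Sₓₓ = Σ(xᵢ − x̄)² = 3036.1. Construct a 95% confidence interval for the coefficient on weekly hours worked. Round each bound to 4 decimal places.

SE(β̂₁) = s/√Sₓₓ = 0.5896/√3036.1 = 0.0107004.
df = n − 2 = 458.
t* = t_{0.025, 458} = 1.965157.
Margin = t* × SE = 1.965157 × 0.0107004 = 0.021028.
CI: -0.0808 ± 0.021028 → (-0.1018, -0.0598).
With 95% confidence, each one-unit increase in weekly hours worked is associated with a change of between -0.1018 and -0.0598 points (1–10) in job satisfaction score.

(-0.1018, -0.0598)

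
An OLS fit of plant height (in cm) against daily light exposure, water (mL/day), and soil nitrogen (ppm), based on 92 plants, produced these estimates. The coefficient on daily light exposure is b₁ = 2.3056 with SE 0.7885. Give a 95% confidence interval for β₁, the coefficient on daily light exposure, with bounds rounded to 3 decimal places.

(0.739, 3.873)

df = n − k − 1 = 92 − 3 − 1 = 88.
t* = t_{0.025, 88} = 1.98729.
Margin = t* × SE = 1.98729 × 0.7885 = 1.56698.
CI: 2.3056 ± 1.56698 → (0.739, 3.873).
With 95% confidence, each one-unit increase in daily light exposure is associated with a change of between 0.739 and 3.873 cm in plant height, holding the other predictors fixed.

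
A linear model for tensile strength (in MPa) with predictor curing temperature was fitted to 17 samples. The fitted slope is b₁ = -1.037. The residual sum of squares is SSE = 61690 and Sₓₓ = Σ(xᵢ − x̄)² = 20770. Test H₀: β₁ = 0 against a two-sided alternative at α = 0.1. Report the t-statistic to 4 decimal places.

t = -2.3304

MSE = SSE/(n − 2) = 61690/15 = 4112.67.
SE(b₁) = √(MSE/Sₓₓ) = √(4112.67/20770) = 0.444983.
t = -1.037 / 0.444983 = -2.3304.
df = n − 2 = 15.
Two-sided p ≈ 0.0342, which is < 0.1, so reject H₀.
There is evidence that curing temperature is associated with tensile strength.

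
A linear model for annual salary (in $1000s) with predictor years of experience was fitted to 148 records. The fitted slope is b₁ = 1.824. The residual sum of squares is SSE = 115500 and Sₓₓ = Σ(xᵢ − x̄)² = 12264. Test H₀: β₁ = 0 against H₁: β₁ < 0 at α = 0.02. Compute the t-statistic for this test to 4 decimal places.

MSE = SSE/(n − 2) = 115500/146 = 791.096.
SE(b₁) = √(MSE/Sₓₓ) = √(791.096/12264) = 0.253979.
t = 1.824 / 0.253979 = 7.1817.
df = n − 2 = 146.
One-sided p ≈ 1.0000, which is ≥ 0.02, so fail to reject H₀.
The data do not give significant evidence that the true slope on years of experience is negative.

t = 7.1817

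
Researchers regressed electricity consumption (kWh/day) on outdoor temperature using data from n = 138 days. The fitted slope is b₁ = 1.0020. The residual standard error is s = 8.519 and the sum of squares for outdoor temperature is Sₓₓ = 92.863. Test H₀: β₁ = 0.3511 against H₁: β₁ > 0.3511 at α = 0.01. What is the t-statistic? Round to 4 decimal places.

t = 0.7363

SE(b₁) = s/√Sₓₓ = 8.519/√92.863 = 0.884031.
t = (1.0020 − 0.3511) / 0.884031 = 0.7363.
df = n − 2 = 136.
One-sided p ≈ 0.2314, which is ≥ 0.01, so fail to reject H₀.
The data do not give significant evidence that the true slope on outdoor temperature exceeds 0.3511 kWh/day per unit.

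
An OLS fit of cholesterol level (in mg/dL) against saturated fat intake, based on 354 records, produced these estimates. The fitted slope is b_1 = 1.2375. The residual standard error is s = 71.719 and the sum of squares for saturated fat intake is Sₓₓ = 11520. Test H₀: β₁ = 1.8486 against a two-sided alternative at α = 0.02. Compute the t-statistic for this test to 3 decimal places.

SE(b_1) = s/√Sₓₓ = 71.719/√11520 = 0.668202.
t = (1.2375 − 1.8486) / 0.668202 = -0.915.
df = n − 2 = 352.
Two-sided p ≈ 0.3611, which is ≥ 0.02, so fail to reject H₀.
The data are consistent with a true slope of 1.8486 mg/dL per unit of saturated fat intake.

t = -0.915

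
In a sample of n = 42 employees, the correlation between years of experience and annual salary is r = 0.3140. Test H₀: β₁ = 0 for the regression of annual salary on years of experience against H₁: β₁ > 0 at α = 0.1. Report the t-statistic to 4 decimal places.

t = 2.0917

t = r·√(n − 2)/√(1 − r²) = 0.3140·√40/√0.901404 = 2.0917.
df = n − 2 = 40.
One-sided p ≈ 0.0214, which is < 0.1, so reject H₀.
There is evidence of a linear association between years of experience and annual salary.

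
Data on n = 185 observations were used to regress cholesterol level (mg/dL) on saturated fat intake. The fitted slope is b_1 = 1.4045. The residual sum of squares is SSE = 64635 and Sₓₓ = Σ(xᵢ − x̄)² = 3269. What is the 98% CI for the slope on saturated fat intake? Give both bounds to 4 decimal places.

MSE = SSE/(n − 2) = 64635/183 = 353.197.
SE(b_1) = √(MSE/Sₓₓ) = √(353.197/3269) = 0.328701.
df = n − 2 = 183.
t* = t_{0.01, 183} = 2.346897.
Margin = t* × SE = 2.346897 × 0.328701 = 0.771427.
CI: 1.4045 ± 0.771427 → (0.6331, 2.1759).
With 98% confidence, each one-unit increase in saturated fat intake is associated with a change of between 0.6331 and 2.1759 mg/dL in cholesterol level.

(0.6331, 2.1759)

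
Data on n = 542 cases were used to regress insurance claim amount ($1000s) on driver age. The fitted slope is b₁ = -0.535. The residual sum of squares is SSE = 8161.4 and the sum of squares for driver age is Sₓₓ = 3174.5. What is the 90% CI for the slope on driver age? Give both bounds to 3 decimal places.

MSE = SSE/(n − 2) = 8161.4/540 = 15.1137.
SE(b₁) = √(MSE/Sₓₓ) = √(15.1137/3174.5) = 0.0689998.
df = n − 2 = 540.
t* = t_{0.05, 540} = 1.64768.
Margin = t* × SE = 1.64768 × 0.0689998 = 0.11369.
CI: -0.535 ± 0.11369 → (-0.649, -0.421).
With 90% confidence, each one-unit increase in driver age is associated with a change of between -0.649 and -0.421 $1000s in insurance claim amount.

(-0.649, -0.421)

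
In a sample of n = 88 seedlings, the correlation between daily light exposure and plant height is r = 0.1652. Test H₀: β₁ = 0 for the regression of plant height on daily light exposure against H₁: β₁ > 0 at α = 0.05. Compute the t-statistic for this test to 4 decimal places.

t = 1.5533

t = r·√(n − 2)/√(1 − r²) = 0.1652·√86/√0.972709 = 1.5533.
df = n − 2 = 86.
One-sided p ≈ 0.0620, which is ≥ 0.05, so fail to reject H₀.
The data do not give significant evidence of a linear association between daily light exposure and plant height.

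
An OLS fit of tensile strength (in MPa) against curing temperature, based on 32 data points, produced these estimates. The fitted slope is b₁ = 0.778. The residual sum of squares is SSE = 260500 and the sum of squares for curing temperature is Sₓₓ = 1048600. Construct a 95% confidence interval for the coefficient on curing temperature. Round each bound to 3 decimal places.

(0.592, 0.964)

MSE = SSE/(n − 2) = 260500/30 = 8683.33.
SE(b₁) = √(MSE/Sₓₓ) = √(8683.33/1048600) = 0.0909994.
df = n − 2 = 30.
t* = t_{0.025, 30} = 2.042272.
Margin = t* × SE = 2.042272 × 0.0909994 = 0.18585.
CI: 0.778 ± 0.18585 → (0.592, 0.964).
With 95% confidence, each one-unit increase in curing temperature is associated with a change of between 0.592 and 0.964 MPa in tensile strength.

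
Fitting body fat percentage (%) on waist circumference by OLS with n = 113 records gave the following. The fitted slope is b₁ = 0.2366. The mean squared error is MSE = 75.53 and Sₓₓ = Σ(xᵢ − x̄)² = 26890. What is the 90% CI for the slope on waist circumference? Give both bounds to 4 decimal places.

(0.1487, 0.3245)

SE(b₁) = √(MSE/Sₓₓ) = √(75.53/26890) = 0.0529986.
df = n − 2 = 111.
t* = t_{0.05, 111} = 1.658697.
Margin = t* × SE = 1.658697 × 0.0529986 = 0.087909.
CI: 0.2366 ± 0.087909 → (0.1487, 0.3245).
With 90% confidence, each one-unit increase in waist circumference is associated with a change of between 0.1487 and 0.3245 % in body fat percentage.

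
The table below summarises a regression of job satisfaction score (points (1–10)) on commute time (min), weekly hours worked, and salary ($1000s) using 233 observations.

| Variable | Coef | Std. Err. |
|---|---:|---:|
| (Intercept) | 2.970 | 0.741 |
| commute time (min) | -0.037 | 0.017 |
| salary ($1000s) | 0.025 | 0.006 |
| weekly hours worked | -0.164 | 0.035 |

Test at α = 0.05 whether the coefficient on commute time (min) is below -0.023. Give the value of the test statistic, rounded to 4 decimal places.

Read off: b = -0.037, SE = 0.017 for commute time (min).
H₀: β₁ = -0.023 vs H₁: β₁ < -0.023.
t = (-0.037 − (-0.023)) / 0.017 = -0.8235.
df = n − k − 1 = 233 − 3 − 1 = 229.
One-sided p ≈ 0.2055, which is ≥ 0.05, so fail to reject H₀.
The data do not give significant evidence that the true slope on commute time (min) is below -0.023 points (1–10) per unit, holding the other predictors fixed.

t = -0.8235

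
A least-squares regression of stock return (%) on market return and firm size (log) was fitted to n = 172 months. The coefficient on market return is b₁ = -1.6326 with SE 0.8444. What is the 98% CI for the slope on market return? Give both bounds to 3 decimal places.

df = n − k − 1 = 172 − 2 − 1 = 169.
t* = t_{0.01, 169} = 2.348615.
Margin = t* × SE = 2.348615 × 0.8444 = 1.98317.
CI: -1.6326 ± 1.98317 → (-3.616, 0.351).
With 98% confidence, each one-unit increase in market return is associated with a change of between -3.616 and 0.351 % in stock return, holding the other predictors fixed.

(-3.616, 0.351)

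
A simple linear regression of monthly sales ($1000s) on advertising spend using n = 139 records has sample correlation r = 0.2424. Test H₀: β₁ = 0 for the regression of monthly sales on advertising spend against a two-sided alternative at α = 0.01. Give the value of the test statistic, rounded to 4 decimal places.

t = 2.9244

t = r·√(n − 2)/√(1 − r²) = 0.2424·√137/√0.941242 = 2.9244.
df = n − 2 = 137.
Two-sided p ≈ 0.0040, which is < 0.01, so reject H₀.
There is evidence of a linear association between advertising spend and monthly sales.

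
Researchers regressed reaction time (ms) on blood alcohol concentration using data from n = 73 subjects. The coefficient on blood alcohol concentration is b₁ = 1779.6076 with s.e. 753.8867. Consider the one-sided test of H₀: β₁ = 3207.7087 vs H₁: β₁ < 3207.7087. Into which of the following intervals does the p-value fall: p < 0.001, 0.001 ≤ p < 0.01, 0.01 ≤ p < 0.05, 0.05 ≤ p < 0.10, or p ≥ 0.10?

0.01 ≤ p < 0.05

t = (1779.6076 − 3207.7087) / 753.8867 = -1.894.
df = n − 2 = 73 − 2 = 71.
One-sided p = P(T_{71} < t) ≈ 0.0311.
So 0.01 ≤ p < 0.05.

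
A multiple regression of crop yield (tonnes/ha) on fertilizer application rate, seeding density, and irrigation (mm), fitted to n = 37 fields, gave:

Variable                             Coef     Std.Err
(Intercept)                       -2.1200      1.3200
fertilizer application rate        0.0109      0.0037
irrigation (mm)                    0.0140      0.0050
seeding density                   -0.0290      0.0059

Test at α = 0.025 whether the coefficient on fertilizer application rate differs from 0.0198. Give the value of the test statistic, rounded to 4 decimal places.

t = -2.4054

Read off: b = 0.0109, SE = 0.0037 for fertilizer application rate.
H₀: β₁ = 0.0198 vs H₁: β₁ ≠ 0.0198.
t = (0.0109 − 0.0198) / 0.0037 = -2.4054.
df = n − k − 1 = 37 − 3 − 1 = 33.
Two-sided p ≈ 0.0219, which is < 0.025, so reject H₀.
There is evidence that the true slope on fertilizer application rate differs from 0.0198 tonnes/ha per unit, holding the other predictors fixed.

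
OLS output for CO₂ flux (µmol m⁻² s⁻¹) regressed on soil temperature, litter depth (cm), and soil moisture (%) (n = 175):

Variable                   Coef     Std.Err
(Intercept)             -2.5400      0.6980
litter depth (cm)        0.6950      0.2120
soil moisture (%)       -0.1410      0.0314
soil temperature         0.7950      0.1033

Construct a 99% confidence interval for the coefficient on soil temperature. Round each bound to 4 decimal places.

Read off: b = 0.7950, SE = 0.1033 for soil temperature.
df = n − k − 1 = 175 − 3 − 1 = 171.
t* = t_{0.005, 171} = 2.604886.
Margin = t* × SE = 2.604886 × 0.1033 = 0.269085.
CI: 0.7950 ± 0.269085 → (0.5259, 1.0641).

(0.5259, 1.0641)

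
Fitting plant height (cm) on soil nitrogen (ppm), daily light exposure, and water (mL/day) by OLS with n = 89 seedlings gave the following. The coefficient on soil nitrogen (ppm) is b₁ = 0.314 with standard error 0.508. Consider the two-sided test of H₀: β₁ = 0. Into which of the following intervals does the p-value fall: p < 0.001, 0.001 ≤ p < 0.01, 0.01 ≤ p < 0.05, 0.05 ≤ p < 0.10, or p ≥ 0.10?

p ≥ 0.10

t = 0.314 / 0.508 = 0.618.
df = n − k − 1 = 89 − 3 − 1 = 85.
Two-sided p = 2·P(T_{85} > |t|) ≈ 0.5382.
So p ≥ 0.10.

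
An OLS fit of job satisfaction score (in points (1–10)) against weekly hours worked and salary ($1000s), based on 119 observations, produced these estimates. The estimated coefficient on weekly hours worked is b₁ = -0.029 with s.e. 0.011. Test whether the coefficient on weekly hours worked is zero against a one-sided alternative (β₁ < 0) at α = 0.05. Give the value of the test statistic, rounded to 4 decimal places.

H₀: β₁ = 0 vs H₁: β₁ < 0.
t = (b₁ − β₁⁰)/SE = -0.029 / 0.011 = -2.6364.
df = n − k − 1 = 119 − 2 − 1 = 116.
One-sided p ≈ 0.0048, which is < 0.05, so reject H₀.
There is evidence that the true slope on weekly hours worked is negative, holding the other predictors fixed.

t = -2.6364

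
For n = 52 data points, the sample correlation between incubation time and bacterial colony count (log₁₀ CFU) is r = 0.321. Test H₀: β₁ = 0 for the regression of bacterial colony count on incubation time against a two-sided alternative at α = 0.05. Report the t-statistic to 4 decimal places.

t = 2.3966

t = r·√(n − 2)/√(1 − r²) = 0.321·√50/√0.896959 = 2.3966.
df = n − 2 = 50.
Two-sided p ≈ 0.0203, which is < 0.05, so reject H₀.
There is evidence of a linear association between incubation time and bacterial colony count.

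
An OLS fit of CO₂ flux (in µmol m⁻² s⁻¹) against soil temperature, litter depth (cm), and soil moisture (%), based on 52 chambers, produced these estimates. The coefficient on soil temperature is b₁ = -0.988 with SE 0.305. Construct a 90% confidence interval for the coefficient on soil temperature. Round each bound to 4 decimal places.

(-1.4996, -0.4764)

df = n − k − 1 = 52 − 3 − 1 = 48.
t* = t_{0.05, 48} = 1.677224.
Margin = t* × SE = 1.677224 × 0.305 = 0.511553.
CI: -0.988 ± 0.511553 → (-1.4996, -0.4764).
With 90% confidence, each one-unit increase in soil temperature is associated with a change of between -1.4996 and -0.4764 µmol m⁻² s⁻¹ in CO₂ flux, holding the other predictors fixed.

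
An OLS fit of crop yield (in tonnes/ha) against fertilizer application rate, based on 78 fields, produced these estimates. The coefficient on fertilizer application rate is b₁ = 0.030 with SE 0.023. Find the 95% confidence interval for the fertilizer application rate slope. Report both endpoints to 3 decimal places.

df = n − 2 = 78 − 2 = 76.
t* = t_{0.025, 76} = 1.991673.
Margin = t* × SE = 1.991673 × 0.023 = 0.04581.
CI: 0.030 ± 0.04581 → (-0.016, 0.076).
With 95% confidence, each one-unit increase in fertilizer application rate is associated with a change of between -0.016 and 0.076 tonnes/ha in crop yield.

(-0.016, 0.076)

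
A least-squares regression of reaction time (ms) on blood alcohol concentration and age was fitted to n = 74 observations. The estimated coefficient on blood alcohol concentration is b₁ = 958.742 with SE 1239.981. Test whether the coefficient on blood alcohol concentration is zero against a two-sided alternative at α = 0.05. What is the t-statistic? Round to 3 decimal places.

t = 0.773

H₀: β₁ = 0 vs H₁: β₁ ≠ 0.
t = (b₁ − β₁⁰)/SE = 958.742 / 1239.981 = 0.773.
df = n − k − 1 = 74 − 2 − 1 = 71.
Two-sided p ≈ 0.4420, which is ≥ 0.05, so fail to reject H₀.
The data do not give significant evidence of an association between blood alcohol concentration and reaction time, after adjusting for the other predictors.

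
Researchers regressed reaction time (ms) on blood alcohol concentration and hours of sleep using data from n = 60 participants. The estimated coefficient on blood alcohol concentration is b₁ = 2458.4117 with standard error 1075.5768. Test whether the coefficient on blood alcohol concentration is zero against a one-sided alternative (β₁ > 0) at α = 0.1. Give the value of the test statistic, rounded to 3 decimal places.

t = 2.286

H₀: β₁ = 0 vs H₁: β₁ > 0.
t = (b₁ − β₁⁰)/SE = 2458.4117 / 1075.5768 = 2.286.
df = n − k − 1 = 60 − 2 − 1 = 57.
One-sided p ≈ 0.0130, which is < 0.1, so reject H₀.
There is evidence that the true slope on blood alcohol concentration is positive, holding the other predictors fixed.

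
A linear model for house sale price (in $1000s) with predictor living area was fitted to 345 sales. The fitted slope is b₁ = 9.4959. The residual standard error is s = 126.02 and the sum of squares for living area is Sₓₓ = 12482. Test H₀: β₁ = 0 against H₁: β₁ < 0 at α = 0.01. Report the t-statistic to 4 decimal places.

t = 8.4186

SE(b₁) = s/√Sₓₓ = 126.02/√12482 = 1.12797.
t = 9.4959 / 1.12797 = 8.4186.
df = n − 2 = 343.
One-sided p ≈ 1.0000, which is ≥ 0.01, so fail to reject H₀.
The data do not give significant evidence that the true slope on living area is negative.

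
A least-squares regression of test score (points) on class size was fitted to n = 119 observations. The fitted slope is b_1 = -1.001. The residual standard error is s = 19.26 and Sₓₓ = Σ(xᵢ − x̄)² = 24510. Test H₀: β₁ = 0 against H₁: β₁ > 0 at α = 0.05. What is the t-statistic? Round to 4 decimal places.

SE(b_1) = s/√Sₓₓ = 19.26/√24510 = 0.123023.
t = -1.001 / 0.123023 = -8.1367.
df = n − 2 = 117.
One-sided p ≈ 1.0000, which is ≥ 0.05, so fail to reject H₀.
The data do not give significant evidence that the true slope on class size is positive.

t = -8.1367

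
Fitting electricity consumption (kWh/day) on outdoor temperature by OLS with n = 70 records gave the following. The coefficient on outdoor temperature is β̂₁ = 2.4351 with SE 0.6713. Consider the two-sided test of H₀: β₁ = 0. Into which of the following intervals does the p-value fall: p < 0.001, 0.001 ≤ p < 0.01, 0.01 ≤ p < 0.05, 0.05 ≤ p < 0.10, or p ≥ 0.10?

t = 2.4351 / 0.6713 = 3.627.
df = n − 2 = 70 − 2 = 68.
Two-sided p = 2·P(T_{68} > |t|) ≈ 0.0005.
So p < 0.001.

p < 0.001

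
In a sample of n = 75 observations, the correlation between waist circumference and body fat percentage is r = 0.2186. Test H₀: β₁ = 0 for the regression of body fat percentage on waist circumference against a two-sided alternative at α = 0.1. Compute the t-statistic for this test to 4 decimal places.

t = r·√(n − 2)/√(1 − r²) = 0.2186·√73/√0.952214 = 1.9140.
df = n − 2 = 73.
Two-sided p ≈ 0.0595, which is < 0.1, so reject H₀.
There is evidence of a linear association between waist circumference and body fat percentage.

t = 1.9140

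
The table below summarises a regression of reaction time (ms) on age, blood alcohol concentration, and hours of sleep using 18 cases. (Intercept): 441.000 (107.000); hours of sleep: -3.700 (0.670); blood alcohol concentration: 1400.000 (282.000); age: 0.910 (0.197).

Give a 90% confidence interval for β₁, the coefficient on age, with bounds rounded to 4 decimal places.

(0.5630, 1.2570)

Read off: b = 0.910, SE = 0.197 for age.
df = n − k − 1 = 18 − 3 − 1 = 14.
t* = t_{0.05, 14} = 1.76131.
Margin = t* × SE = 1.76131 × 0.197 = 0.346978.
CI: 0.910 ± 0.346978 → (0.5630, 1.2570).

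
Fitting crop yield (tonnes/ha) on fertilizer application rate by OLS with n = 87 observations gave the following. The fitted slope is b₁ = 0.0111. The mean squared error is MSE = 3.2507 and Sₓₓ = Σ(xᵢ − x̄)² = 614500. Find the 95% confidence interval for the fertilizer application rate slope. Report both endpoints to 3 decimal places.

(0.007, 0.016)

SE(b₁) = √(MSE/Sₓₓ) = √(3.2507/614500) = 0.0023.
df = n − 2 = 85.
t* = t_{0.025, 85} = 1.988268.
Margin = t* × SE = 1.988268 × 0.0023 = 0.00457.
CI: 0.0111 ± 0.00457 → (0.007, 0.016).
With 95% confidence, each one-unit increase in fertilizer application rate is associated with a change of between 0.007 and 0.016 tonnes/ha in crop yield.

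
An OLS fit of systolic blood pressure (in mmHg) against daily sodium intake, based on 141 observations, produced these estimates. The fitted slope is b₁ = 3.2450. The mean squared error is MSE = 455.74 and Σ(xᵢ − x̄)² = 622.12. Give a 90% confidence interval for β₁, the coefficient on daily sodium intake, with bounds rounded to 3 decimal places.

SE(b₁) = √(MSE/Sₓₓ) = √(455.74/622.12) = 0.855897.
df = n − 2 = 139.
t* = t_{0.05, 139} = 1.65589.
Margin = t* × SE = 1.65589 × 0.855897 = 1.41727.
CI: 3.2450 ± 1.41727 → (1.828, 4.662).
With 90% confidence, each one-unit increase in daily sodium intake is associated with a change of between 1.828 and 4.662 mmHg in systolic blood pressure.

(1.828, 4.662)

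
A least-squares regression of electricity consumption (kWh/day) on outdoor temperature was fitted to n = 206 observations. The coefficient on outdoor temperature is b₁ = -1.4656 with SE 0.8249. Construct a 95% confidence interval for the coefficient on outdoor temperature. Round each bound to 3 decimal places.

df = n − 2 = 206 − 2 = 204.
t* = t_{0.025, 204} = 1.971661.
Margin = t* × SE = 1.971661 × 0.8249 = 1.62642.
CI: -1.4656 ± 1.62642 → (-3.092, 0.161).
With 95% confidence, each one-unit increase in outdoor temperature is associated with a change of between -3.092 and 0.161 kWh/day in electricity consumption.

(-3.092, 0.161)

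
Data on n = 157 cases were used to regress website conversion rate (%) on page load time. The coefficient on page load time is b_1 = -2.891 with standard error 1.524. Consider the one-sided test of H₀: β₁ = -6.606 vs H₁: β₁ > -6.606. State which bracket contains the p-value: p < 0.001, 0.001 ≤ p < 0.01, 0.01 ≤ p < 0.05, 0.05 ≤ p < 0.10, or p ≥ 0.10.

0.001 ≤ p < 0.01

t = (-2.891 − (-6.606)) / 1.524 = 2.438.
df = n − 2 = 157 − 2 = 155.
One-sided p = P(T_{155} > t) ≈ 0.0080.
So 0.001 ≤ p < 0.01.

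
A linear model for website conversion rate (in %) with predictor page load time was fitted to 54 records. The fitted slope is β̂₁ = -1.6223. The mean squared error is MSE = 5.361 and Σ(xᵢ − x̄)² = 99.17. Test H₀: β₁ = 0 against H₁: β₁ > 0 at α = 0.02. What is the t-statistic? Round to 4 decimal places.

SE(β̂₁) = √(MSE/Sₓₓ) = √(5.361/99.17) = 0.232505.
t = -1.6223 / 0.232505 = -6.9775.
df = n − 2 = 52.
One-sided p ≈ 1.0000, which is ≥ 0.02, so fail to reject H₀.
The data do not give significant evidence that the true slope on page load time is positive.

t = -6.9775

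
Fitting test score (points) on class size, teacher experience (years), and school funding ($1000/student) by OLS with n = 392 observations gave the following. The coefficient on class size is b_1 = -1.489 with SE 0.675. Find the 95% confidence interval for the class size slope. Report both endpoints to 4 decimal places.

df = n − k − 1 = 392 − 3 − 1 = 388.
t* = t_{0.025, 388} = 1.966097.
Margin = t* × SE = 1.966097 × 0.675 = 1.327115.
CI: -1.489 ± 1.327115 → (-2.8161, -0.1619).
With 95% confidence, each one-unit increase in class size is associated with a change of between -2.8161 and -0.1619 points in test score, holding the other predictors fixed.

(-2.8161, -0.1619)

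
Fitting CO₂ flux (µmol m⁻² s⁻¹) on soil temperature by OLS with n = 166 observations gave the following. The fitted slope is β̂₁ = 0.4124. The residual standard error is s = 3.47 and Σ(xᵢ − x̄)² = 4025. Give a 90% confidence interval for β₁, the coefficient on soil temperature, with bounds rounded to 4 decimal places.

SE(β̂₁) = s/√Sₓₓ = 3.47/√4025 = 0.0546949.
df = n − 2 = 164.
t* = t_{0.05, 164} = 1.654198.
Margin = t* × SE = 1.654198 × 0.0546949 = 0.090476.
CI: 0.4124 ± 0.090476 → (0.3219, 0.5029).
With 90% confidence, each one-unit increase in soil temperature is associated with a change of between 0.3219 and 0.5029 µmol m⁻² s⁻¹ in CO₂ flux.

(0.3219, 0.5029)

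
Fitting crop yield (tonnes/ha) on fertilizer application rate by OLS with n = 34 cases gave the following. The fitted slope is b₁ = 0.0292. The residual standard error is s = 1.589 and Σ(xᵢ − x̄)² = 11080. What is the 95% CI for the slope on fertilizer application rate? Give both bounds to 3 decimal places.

(-0.002, 0.060)

SE(b₁) = s/√Sₓₓ = 1.589/√11080 = 0.0150957.
df = n − 2 = 32.
t* = t_{0.025, 32} = 2.036933.
Margin = t* × SE = 2.036933 × 0.0150957 = 0.03075.
CI: 0.0292 ± 0.03075 → (-0.002, 0.060).
With 95% confidence, each one-unit increase in fertilizer application rate is associated with a change of between -0.002 and 0.060 tonnes/ha in crop yield.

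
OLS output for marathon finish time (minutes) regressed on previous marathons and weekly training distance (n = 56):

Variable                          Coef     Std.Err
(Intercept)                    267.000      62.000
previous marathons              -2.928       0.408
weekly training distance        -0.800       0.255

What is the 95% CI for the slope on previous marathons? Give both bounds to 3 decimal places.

(-3.746, -2.110)

Read off: b = -2.928, SE = 0.408 for previous marathons.
df = n − k − 1 = 56 − 2 − 1 = 53.
t* = t_{0.025, 53} = 2.005746.
Margin = t* × SE = 2.005746 × 0.408 = 0.81834.
CI: -2.928 ± 0.81834 → (-3.746, -2.110).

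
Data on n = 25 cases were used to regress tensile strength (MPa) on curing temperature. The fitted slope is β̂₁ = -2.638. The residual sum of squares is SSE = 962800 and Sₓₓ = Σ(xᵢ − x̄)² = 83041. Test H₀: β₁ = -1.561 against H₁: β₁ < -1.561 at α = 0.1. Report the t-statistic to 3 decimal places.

MSE = SSE/(n − 2) = 962800/23 = 41860.9.
SE(β̂₁) = √(MSE/Sₓₓ) = √(41860.9/83041) = 0.709999.
t = (-2.638 − (-1.561)) / 0.709999 = -1.517.
df = n − 2 = 23.
One-sided p ≈ 0.0715, which is < 0.1, so reject H₀.
There is evidence that the true slope on curing temperature is below -1.561 MPa per unit.

t = -1.517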